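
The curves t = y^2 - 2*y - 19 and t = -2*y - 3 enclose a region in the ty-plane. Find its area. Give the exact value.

256/3

Both boundary curves give t as a function of y, so integrate with respect to y. Setting them equal: y^2 - 16 = 0, i.e. (y - 4)*(y + 4) = 0, so they meet at y = -4, 4.
For y in [-4, 4], t = y^2 - 2*y - 19 is on the left; area = ∫[-4,4] (-(y^2 - 16)) dy = 256/3.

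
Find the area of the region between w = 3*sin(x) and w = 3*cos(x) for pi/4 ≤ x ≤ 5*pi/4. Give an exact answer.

6*sqrt(2)

On [pi/4, 5*pi/4], (3*sin(x)) - (3*cos(x)) = 3*sin(x) - 3*cos(x) is ≥ 0 throughout, so the area is a single integral of |3*sin(x) - 3*cos(x)|.
∫[pi/4,5*pi/4] (3*sin(x) - 3*cos(x)) dx = 6*sqrt(2).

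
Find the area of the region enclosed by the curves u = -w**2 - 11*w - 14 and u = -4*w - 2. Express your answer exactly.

Both boundary curves give u as a function of w, so integrate with respect to w. Setting them equal: -w**2 - 7*w - 12 = 0, i.e. -(w + 3)*(w + 4) = 0, so they meet at w = -4, -3.
For w in [-4, -3], u = -w**2 - 11*w - 14 is on the right; area = ∫[-4,-3] (-w**2 - 7*w - 12) dw = 1/6.

1/6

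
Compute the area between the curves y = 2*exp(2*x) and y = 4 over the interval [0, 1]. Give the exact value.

The difference (2*exp(2*x)) - (4) = 2*exp(2*x) - 4 changes sign at x = log(2)/2 inside [0, 1], so split the integral there.
∫[0,log(2)/2] (2*exp(2*x) - 4) dx = 1 - log(4); the area of that piece is -1 + log(4).
∫[log(2)/2,1] (2*exp(2*x) - 4) dx = -6 + 2*log(2) + exp(2).
Total area = (-1 + log(4)) + (-6 + 2*log(2) + exp(2)) = -7 + 4*log(2) + exp(2).

-7 + 4*log(2) + exp(2)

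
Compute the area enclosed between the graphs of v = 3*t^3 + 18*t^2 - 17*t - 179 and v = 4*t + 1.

Set the curves equal: 3*t^3 + 18*t^2 - 17*t - 179 = 4*t + 1, so 3*t^3 + 18*t^2 - 21*t - 180 = 0, which factors as 3*(t - 3)*(t + 4)*(t + 5) = 0. The curves meet at t = -5, -4, 3.
On [-5, -4], v = 3*t^3 + 18*t^2 - 17*t - 179 is on top; that piece has area ∫[-5,-4] (3*t^3 + 18*t^2 - 21*t - 180) dt = 15/4.
On [-4, 3], v = 4*t + 1 is on top; that piece has area ∫[-4,3] (-(3*t^3 + 18*t^2 - 21*t - 180)) dt = 3087/4.
Total enclosed area = 15/4 + 3087/4 = 1551/2.

1551/2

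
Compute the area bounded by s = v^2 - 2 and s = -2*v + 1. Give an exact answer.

Both boundary curves give s as a function of v, so integrate with respect to v. Setting them equal: v^2 + 2*v - 3 = 0, i.e. (v - 1)*(v + 3) = 0, so they meet at v = -3, 1.
For v in [-3, 1], s = v^2 - 2 is on the left; area = ∫[-3,1] (-(v^2 + 2*v - 3)) dv = 32/3.

32/3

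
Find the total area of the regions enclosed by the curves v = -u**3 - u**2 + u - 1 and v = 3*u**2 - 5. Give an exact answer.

253/12

Set the curves equal: -u**3 - u**2 + u - 1 = 3*u**2 - 5, so -u**3 - 4*u**2 + u + 4 = 0, which factors as -(u - 1)*(u + 1)*(u + 4) = 0. The curves meet at u = -4, -1, 1.
On [-4, -1], v = 3*u**2 - 5 is on top; that piece has area ∫[-4,-1] (-(-u**3 - 4*u**2 + u + 4)) du = 63/4.
On [-1, 1], v = -u**3 - u**2 + u - 1 is on top; that piece has area ∫[-1,1] (-u**3 - 4*u**2 + u + 4) du = 16/3.
Total enclosed area = 63/4 + 16/3 = 253/12.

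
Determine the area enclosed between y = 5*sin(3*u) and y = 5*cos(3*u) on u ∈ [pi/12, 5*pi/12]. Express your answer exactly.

10*sqrt(2)/3

On [pi/12, 5*pi/12], (5*sin(3*u)) - (5*cos(3*u)) = 5*sin(3*u) - 5*cos(3*u) is ≥ 0 throughout, so the area is a single integral of |5*sin(3*u) - 5*cos(3*u)|.
∫[pi/12,5*pi/12] (5*sin(3*u) - 5*cos(3*u)) du = 10*sqrt(2)/3.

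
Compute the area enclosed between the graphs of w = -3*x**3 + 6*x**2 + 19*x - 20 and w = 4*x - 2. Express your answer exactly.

Set the curves equal: -3*x**3 + 6*x**2 + 19*x - 20 = 4*x - 2, so -3*x**3 + 6*x**2 + 15*x - 18 = 0, which factors as -3*(x - 3)*(x - 1)*(x + 2) = 0. The curves meet at x = -2, 1, 3.
On [-2, 1], w = 4*x - 2 is on top; that piece has area ∫[-2,1] (-(-3*x**3 + 6*x**2 + 15*x - 18)) dx = 189/4.
On [1, 3], w = -3*x**3 + 6*x**2 + 19*x - 20 is on top; that piece has area ∫[1,3] (-3*x**3 + 6*x**2 + 15*x - 18) dx = 16.
Total enclosed area = 189/4 + 16 = 253/4.

253/4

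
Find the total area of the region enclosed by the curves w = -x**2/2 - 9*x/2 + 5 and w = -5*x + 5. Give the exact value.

Set the curves equal: -x**2/2 - 9*x/2 + 5 = -5*x + 5, so -x**2/2 + x/2 = 0, which factors as -x*(x - 1)/2 = 0. The curves meet at x = 0, 1.
On [0, 1], w = -x**2/2 - 9*x/2 + 5 is on top; that piece has area ∫[0,1] (-x**2/2 + x/2) dx = 1/12.

1/12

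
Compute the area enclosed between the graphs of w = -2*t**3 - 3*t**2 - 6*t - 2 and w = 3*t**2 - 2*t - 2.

1

Set the curves equal: -2*t**3 - 3*t**2 - 6*t - 2 = 3*t**2 - 2*t - 2, so -2*t**3 - 6*t**2 - 4*t = 0, which factors as -2*t*(t + 1)*(t + 2) = 0. The curves meet at t = -2, -1, 0.
On [-2, -1], w = 3*t**2 - 2*t - 2 is on top; that piece has area ∫[-2,-1] (-(-2*t**3 - 6*t**2 - 4*t)) dt = 1/2.
On [-1, 0], w = -2*t**3 - 3*t**2 - 6*t - 2 is on top; that piece has area ∫[-1,0] (-2*t**3 - 6*t**2 - 4*t) dt = 1/2.
Total enclosed area = 1/2 + 1/2 = 1.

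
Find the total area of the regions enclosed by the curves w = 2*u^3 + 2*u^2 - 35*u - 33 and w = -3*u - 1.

863/3

Set the curves equal: 2*u^3 + 2*u^2 - 35*u - 33 = -3*u - 1, so 2*u^3 + 2*u^2 - 32*u - 32 = 0, which factors as 2*(u - 4)*(u + 1)*(u + 4) = 0. The curves meet at u = -4, -1, 4.
On [-4, -1], w = 2*u^3 + 2*u^2 - 35*u - 33 is on top; that piece has area ∫[-4,-1] (2*u^3 + 2*u^2 - 32*u - 32) du = 117/2.
On [-1, 4], w = -3*u - 1 is on top; that piece has area ∫[-1,4] (-(2*u^3 + 2*u^2 - 32*u - 32)) du = 1375/6.
Total enclosed area = 117/2 + 1375/6 = 863/3.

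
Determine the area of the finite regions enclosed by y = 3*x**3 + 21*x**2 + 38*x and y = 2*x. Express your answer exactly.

Set the curves equal: 3*x**3 + 21*x**2 + 38*x = 2*x, so 3*x**3 + 21*x**2 + 36*x = 0, which factors as 3*x*(x + 3)*(x + 4) = 0. The curves meet at x = -4, -3, 0.
On [-4, -3], y = 3*x**3 + 21*x**2 + 38*x is on top; that piece has area ∫[-4,-3] (3*x**3 + 21*x**2 + 36*x) dx = 7/4.
On [-3, 0], y = 2*x is on top; that piece has area ∫[-3,0] (-(3*x**3 + 21*x**2 + 36*x)) dx = 135/4.
Total enclosed area = 7/4 + 135/4 = 71/2.

71/2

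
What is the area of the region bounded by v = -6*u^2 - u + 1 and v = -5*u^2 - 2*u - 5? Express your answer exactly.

125/6

Set the curves equal: -6*u^2 - u + 1 = -5*u^2 - 2*u - 5, so -u^2 + u + 6 = 0, which factors as -(u - 3)*(u + 2) = 0. The curves meet at u = -2, 3.
On [-2, 3], v = -6*u^2 - u + 1 is on top; that piece has area ∫[-2,3] (-u^2 + u + 6) du = 125/6.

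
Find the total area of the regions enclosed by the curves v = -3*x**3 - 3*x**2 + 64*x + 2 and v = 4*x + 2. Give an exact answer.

Set the curves equal: -3*x**3 - 3*x**2 + 64*x + 2 = 4*x + 2, so -3*x**3 - 3*x**2 + 60*x = 0, which factors as -3*x*(x - 4)*(x + 5) = 0. The curves meet at x = -5, 0, 4.
On [-5, 0], v = 4*x + 2 is on top; that piece has area ∫[-5,0] (-(-3*x**3 - 3*x**2 + 60*x)) dx = 1625/4.
On [0, 4], v = -3*x**3 - 3*x**2 + 64*x + 2 is on top; that piece has area ∫[0,4] (-3*x**3 - 3*x**2 + 60*x) dx = 224.
Total enclosed area = 1625/4 + 224 = 2521/4.

2521/4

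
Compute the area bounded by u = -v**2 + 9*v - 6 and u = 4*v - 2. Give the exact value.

9/2

Both boundary curves give u as a function of v, so integrate with respect to v. Setting them equal: -v**2 + 5*v - 4 = 0, i.e. -(v - 4)*(v - 1) = 0, so they meet at v = 1, 4.
For v in [1, 4], u = -v**2 + 9*v - 6 is on the right; area = ∫[1,4] (-v**2 + 5*v - 4) dv = 9/2.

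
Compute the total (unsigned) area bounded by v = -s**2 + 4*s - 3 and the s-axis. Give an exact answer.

4/3

The curve meets the s-axis where -s**2 + 4*s - 3 = 0, i.e. -(s - 3)*(s - 1) = 0, at s = 1, 3.
On [1, 3] the curve lies above the axis; ∫[1,3] (-s**2 + 4*s - 3) ds = 4/3, giving area 4/3.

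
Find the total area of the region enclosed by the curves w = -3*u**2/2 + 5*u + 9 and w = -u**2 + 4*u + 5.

Set the curves equal: -3*u**2/2 + 5*u + 9 = -u**2 + 4*u + 5, so -u**2/2 + u + 4 = 0, which factors as -(u - 4)*(u + 2)/2 = 0. The curves meet at u = -2, 4.
On [-2, 4], w = -3*u**2/2 + 5*u + 9 is on top; that piece has area ∫[-2,4] (-u**2/2 + u + 4) du = 18.

18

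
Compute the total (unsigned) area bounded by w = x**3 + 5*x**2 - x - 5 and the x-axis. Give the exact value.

148/3

The curve meets the x-axis where x**3 + 5*x**2 - x - 5 = 0, i.e. (x - 1)*(x + 1)*(x + 5) = 0, at x = -5, -1, 1.
On [-5, -1] the curve lies above the axis; ∫[-5,-1] (x**3 + 5*x**2 - x - 5) dx = 128/3, giving area 128/3.
On [-1, 1] the curve lies below the axis; ∫[-1,1] (x**3 + 5*x**2 - x - 5) dx = -20/3, giving area 20/3.
Total area = 128/3 + 20/3 = 148/3.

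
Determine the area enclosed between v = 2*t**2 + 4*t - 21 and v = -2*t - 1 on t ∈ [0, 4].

The difference (2*t**2 + 4*t - 21) - (-2*t - 1) = 2*t**2 + 6*t - 20 changes sign at t = 2 inside [0, 4], so split the integral there.
∫[0,2] (2*t**2 + 6*t - 20) dt = -68/3; the area of that piece is 68/3.
∫[2,4] (2*t**2 + 6*t - 20) dt = 100/3.
Total area = 68/3 + 100/3 = 56.

56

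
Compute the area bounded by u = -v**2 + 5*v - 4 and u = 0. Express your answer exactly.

9/2

Both boundary curves give u as a function of v, so integrate with respect to v. Setting them equal: -v**2 + 5*v - 4 = 0, i.e. -(v - 4)*(v - 1) = 0, so they meet at v = 1, 4.
For v in [1, 4], u = -v**2 + 5*v - 4 is on the right; area = ∫[1,4] (-v**2 + 5*v - 4) dv = 9/2.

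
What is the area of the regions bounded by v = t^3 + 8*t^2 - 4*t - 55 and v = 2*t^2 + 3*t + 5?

517/2

Set the curves equal: t^3 + 8*t^2 - 4*t - 55 = 2*t^2 + 3*t + 5, so t^3 + 6*t^2 - 7*t - 60 = 0, which factors as (t - 3)*(t + 4)*(t + 5) = 0. The curves meet at t = -5, -4, 3.
On [-5, -4], v = t^3 + 8*t^2 - 4*t - 55 is on top; that piece has area ∫[-5,-4] (t^3 + 6*t^2 - 7*t - 60) dt = 5/4.
On [-4, 3], v = 2*t^2 + 3*t + 5 is on top; that piece has area ∫[-4,3] (-(t^3 + 6*t^2 - 7*t - 60)) dt = 1029/4.
Total enclosed area = 5/4 + 1029/4 = 517/2.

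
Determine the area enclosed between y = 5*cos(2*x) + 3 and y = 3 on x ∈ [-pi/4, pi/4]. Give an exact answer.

5

On [-pi/4, pi/4], (5*cos(2*x) + 3) - (3) = 5*cos(2*x) is ≥ 0 throughout, so the area is a single integral of |5*cos(2*x)|.
∫[-pi/4,pi/4] (5*cos(2*x)) dx = 5.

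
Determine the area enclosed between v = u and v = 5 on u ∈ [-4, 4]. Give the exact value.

40

On [-4, 4], (u) - (5) = u - 5 is ≤ 0 throughout, so the area is a single integral of |u - 5|.
∫[-4,4] (u - 5) du = -40; the area of that piece is 40.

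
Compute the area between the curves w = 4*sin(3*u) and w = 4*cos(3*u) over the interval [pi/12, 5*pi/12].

8*sqrt(2)/3

On [pi/12, 5*pi/12], (4*sin(3*u)) - (4*cos(3*u)) = 4*sin(3*u) - 4*cos(3*u) is ≥ 0 throughout, so the area is a single integral of |4*sin(3*u) - 4*cos(3*u)|.
∫[pi/12,5*pi/12] (4*sin(3*u) - 4*cos(3*u)) du = 8*sqrt(2)/3.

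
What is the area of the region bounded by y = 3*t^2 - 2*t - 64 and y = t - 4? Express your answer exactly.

Set the curves equal: 3*t^2 - 2*t - 64 = t - 4, so 3*t^2 - 3*t - 60 = 0, which factors as 3*(t - 5)*(t + 4) = 0. The curves meet at t = -4, 5.
On [-4, 5], y = t - 4 is on top; that piece has area ∫[-4,5] (-(3*t^2 - 3*t - 60)) dt = 729/2.

729/2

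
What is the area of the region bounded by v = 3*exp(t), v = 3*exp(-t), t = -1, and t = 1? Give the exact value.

The difference (3*exp(t)) - (3*exp(-t)) = 3*exp(t) - 3*exp(-t) changes sign at t = 0 inside [-1, 1], so split the integral there.
∫[-1,0] (3*exp(t) - 3*exp(-t)) dt = -3*exp(1) - 3*exp(-1) + 6; the area of that piece is -6 + 3*exp(-1) + 3*exp(1).
∫[0,1] (3*exp(t) - 3*exp(-t)) dt = -6 + 3*exp(-1) + 3*exp(1).
Total area = (-6 + 3*exp(-1) + 3*exp(1)) + (-6 + 3*exp(-1) + 3*exp(1)) = -12 + 6*exp(-1) + 6*exp(1).

-12 + 6*exp(-1) + 6*exp(1)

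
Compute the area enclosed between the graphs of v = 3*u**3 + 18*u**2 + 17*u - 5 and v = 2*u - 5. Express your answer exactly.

393/4

Set the curves equal: 3*u**3 + 18*u**2 + 17*u - 5 = 2*u - 5, so 3*u**3 + 18*u**2 + 15*u = 0, which factors as 3*u*(u + 1)*(u + 5) = 0. The curves meet at u = -5, -1, 0.
On [-5, -1], v = 3*u**3 + 18*u**2 + 17*u - 5 is on top; that piece has area ∫[-5,-1] (3*u**3 + 18*u**2 + 15*u) du = 96.
On [-1, 0], v = 2*u - 5 is on top; that piece has area ∫[-1,0] (-(3*u**3 + 18*u**2 + 15*u)) du = 9/4.
Total enclosed area = 96 + 9/4 = 393/4.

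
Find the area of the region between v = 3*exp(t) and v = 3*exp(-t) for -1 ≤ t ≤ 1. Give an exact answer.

-12 + 6*exp(-1) + 6*exp(1)

The difference (3*exp(t)) - (3*exp(-t)) = 3*exp(t) - 3*exp(-t) changes sign at t = 0 inside [-1, 1], so split the integral there.
∫[-1,0] (3*exp(t) - 3*exp(-t)) dt = -3*exp(1) - 3*exp(-1) + 6; the area of that piece is -6 + 3*exp(-1) + 3*exp(1).
∫[0,1] (3*exp(t) - 3*exp(-t)) dt = -6 + 3*exp(-1) + 3*exp(1).
Total area = (-6 + 3*exp(-1) + 3*exp(1)) + (-6 + 3*exp(-1) + 3*exp(1)) = -12 + 6*exp(-1) + 6*exp(1).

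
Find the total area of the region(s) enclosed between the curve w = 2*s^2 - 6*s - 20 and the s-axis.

343/3

The curve meets the s-axis where 2*s^2 - 6*s - 20 = 0, i.e. 2*(s - 5)*(s + 2) = 0, at s = -2, 5.
On [-2, 5] the curve lies below the axis; ∫[-2,5] (2*s^2 - 6*s - 20) ds = -343/3, giving area 343/3.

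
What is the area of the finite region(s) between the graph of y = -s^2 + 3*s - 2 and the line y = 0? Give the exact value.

The curve meets the s-axis where -s^2 + 3*s - 2 = 0, i.e. -(s - 2)*(s - 1) = 0, at s = 1, 2.
On [1, 2] the curve lies above the axis; ∫[1,2] (-s^2 + 3*s - 2) ds = 1/6, giving area 1/6.

1/6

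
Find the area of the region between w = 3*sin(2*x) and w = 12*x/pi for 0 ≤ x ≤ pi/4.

On [0, pi/4], (3*sin(2*x)) - (12*x/pi) = -12*x/pi + 3*sin(2*x) is ≥ 0 throughout, so the area is a single integral of |-12*x/pi + 3*sin(2*x)|.
∫[0,pi/4] (-12*x/pi + 3*sin(2*x)) dx = 3/2 - 3*pi/8.

3/2 - 3*pi/8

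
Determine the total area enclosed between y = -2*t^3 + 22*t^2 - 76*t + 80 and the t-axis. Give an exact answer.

The curve meets the t-axis where -2*t^3 + 22*t^2 - 76*t + 80 = 0, i.e. -2*(t - 5)*(t - 4)*(t - 2) = 0, at t = 2, 4, 5.
On [2, 4] the curve lies below the axis; ∫[2,4] (-2*t^3 + 22*t^2 - 76*t + 80) dt = -16/3, giving area 16/3.
On [4, 5] the curve lies above the axis; ∫[4,5] (-2*t^3 + 22*t^2 - 76*t + 80) dt = 5/6, giving area 5/6.
Total area = 16/3 + 5/6 = 37/6.

37/6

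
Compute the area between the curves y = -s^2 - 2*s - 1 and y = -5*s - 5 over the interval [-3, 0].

89/6

The difference (-s^2 - 2*s - 1) - (-5*s - 5) = -s^2 + 3*s + 4 changes sign at s = -1 inside [-3, 0], so split the integral there.
∫[-3,-1] (-s^2 + 3*s + 4) ds = -38/3; the area of that piece is 38/3.
∫[-1,0] (-s^2 + 3*s + 4) ds = 13/6.
Total area = 38/3 + 13/6 = 89/6.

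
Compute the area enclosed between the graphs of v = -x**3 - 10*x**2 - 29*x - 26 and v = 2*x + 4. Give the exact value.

Set the curves equal: -x**3 - 10*x**2 - 29*x - 26 = 2*x + 4, so -x**3 - 10*x**2 - 31*x - 30 = 0, which factors as -(x + 2)*(x + 3)*(x + 5) = 0. The curves meet at x = -5, -3, -2.
On [-5, -3], v = 2*x + 4 is on top; that piece has area ∫[-5,-3] (-(-x**3 - 10*x**2 - 31*x - 30)) dx = 8/3.
On [-3, -2], v = -x**3 - 10*x**2 - 29*x - 26 is on top; that piece has area ∫[-3,-2] (-x**3 - 10*x**2 - 31*x - 30) dx = 5/12.
Total enclosed area = 8/3 + 5/12 = 37/12.

37/12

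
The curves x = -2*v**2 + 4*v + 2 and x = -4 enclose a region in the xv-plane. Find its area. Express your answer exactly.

64/3

Both boundary curves give x as a function of v, so integrate with respect to v. Setting them equal: -2*v**2 + 4*v + 6 = 0, i.e. -2*(v - 3)*(v + 1) = 0, so they meet at v = -1, 3.
For v in [-1, 3], x = -2*v**2 + 4*v + 2 is on the right; area = ∫[-1,3] (-2*v**2 + 4*v + 6) dv = 64/3.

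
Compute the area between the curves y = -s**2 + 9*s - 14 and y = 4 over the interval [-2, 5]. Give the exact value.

165/2

The difference (-s**2 + 9*s - 14) - (4) = -s**2 + 9*s - 18 changes sign at s = 3 inside [-2, 5], so split the integral there.
∫[-2,3] (-s**2 + 9*s - 18) ds = -475/6; the area of that piece is 475/6.
∫[3,5] (-s**2 + 9*s - 18) ds = 10/3.
Total area = 475/6 + 10/3 = 165/2.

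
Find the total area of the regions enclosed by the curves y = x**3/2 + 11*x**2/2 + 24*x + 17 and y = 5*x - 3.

37/24

Set the curves equal: x**3/2 + 11*x**2/2 + 24*x + 17 = 5*x - 3, so x**3/2 + 11*x**2/2 + 19*x + 20 = 0, which factors as (x + 2)*(x + 4)*(x + 5)/2 = 0. The curves meet at x = -5, -4, -2.
On [-5, -4], y = x**3/2 + 11*x**2/2 + 24*x + 17 is on top; that piece has area ∫[-5,-4] (x**3/2 + 11*x**2/2 + 19*x + 20) dx = 5/24.
On [-4, -2], y = 5*x - 3 is on top; that piece has area ∫[-4,-2] (-(x**3/2 + 11*x**2/2 + 19*x + 20)) dx = 4/3.
Total enclosed area = 5/24 + 4/3 = 37/24.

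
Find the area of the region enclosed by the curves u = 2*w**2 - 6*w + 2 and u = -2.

1/3

Both boundary curves give u as a function of w, so integrate with respect to w. Setting them equal: 2*w**2 - 6*w + 4 = 0, i.e. 2*(w - 2)*(w - 1) = 0, so they meet at w = 1, 2.
For w in [1, 2], u = 2*w**2 - 6*w + 2 is on the left; area = ∫[1,2] (-(2*w**2 - 6*w + 4)) dw = 1/3.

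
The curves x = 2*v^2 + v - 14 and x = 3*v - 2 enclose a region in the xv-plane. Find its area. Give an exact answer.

125/3

Both boundary curves give x as a function of v, so integrate with respect to v. Setting them equal: 2*v^2 - 2*v - 12 = 0, i.e. 2*(v - 3)*(v + 2) = 0, so they meet at v = -2, 3.
For v in [-2, 3], x = 2*v^2 + v - 14 is on the left; area = ∫[-2,3] (-(2*v^2 - 2*v - 12)) dv = 125/3.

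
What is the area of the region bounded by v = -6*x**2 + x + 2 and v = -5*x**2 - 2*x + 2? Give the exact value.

Set the curves equal: -6*x**2 + x + 2 = -5*x**2 - 2*x + 2, so -x**2 + 3*x = 0, which factors as -x*(x - 3) = 0. The curves meet at x = 0, 3.
On [0, 3], v = -6*x**2 + x + 2 is on top; that piece has area ∫[0,3] (-x**2 + 3*x) dx = 9/2.

9/2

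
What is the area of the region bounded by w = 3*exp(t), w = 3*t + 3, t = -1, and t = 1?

-6 - 3*exp(-1) + 3*exp(1)

On [-1, 1], (3*exp(t)) - (3*t + 3) = -3*t + 3*exp(t) - 3 is ≥ 0 throughout, so the area is a single integral of |-3*t + 3*exp(t) - 3|.
∫[-1,1] (-3*t + 3*exp(t) - 3) dt = -6 - 3*exp(-1) + 3*exp(1).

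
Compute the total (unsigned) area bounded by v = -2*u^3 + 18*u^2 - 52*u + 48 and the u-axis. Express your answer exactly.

The curve meets the u-axis where -2*u^3 + 18*u^2 - 52*u + 48 = 0, i.e. -2*(u - 4)*(u - 3)*(u - 2) = 0, at u = 2, 3, 4.
On [2, 3] the curve lies below the axis; ∫[2,3] (-2*u^3 + 18*u^2 - 52*u + 48) du = -1/2, giving area 1/2.
On [3, 4] the curve lies above the axis; ∫[3,4] (-2*u^3 + 18*u^2 - 52*u + 48) du = 1/2, giving area 1/2.
Total area = 1/2 + 1/2 = 1.

1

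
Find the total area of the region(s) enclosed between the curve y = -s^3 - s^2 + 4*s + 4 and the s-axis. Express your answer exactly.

71/6

The curve meets the s-axis where -s^3 - s^2 + 4*s + 4 = 0, i.e. -(s - 2)*(s + 1)*(s + 2) = 0, at s = -2, -1, 2.
On [-2, -1] the curve lies below the axis; ∫[-2,-1] (-s^3 - s^2 + 4*s + 4) ds = -7/12, giving area 7/12.
On [-1, 2] the curve lies above the axis; ∫[-1,2] (-s^3 - s^2 + 4*s + 4) ds = 45/4, giving area 45/4.
Total area = 7/12 + 45/4 = 71/6.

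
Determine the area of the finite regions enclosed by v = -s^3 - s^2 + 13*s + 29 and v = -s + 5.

Set the curves equal: -s^3 - s^2 + 13*s + 29 = -s + 5, so -s^3 - s^2 + 14*s + 24 = 0, which factors as -(s - 4)*(s + 2)*(s + 3) = 0. The curves meet at s = -3, -2, 4.
On [-3, -2], v = -s + 5 is on top; that piece has area ∫[-3,-2] (-(-s^3 - s^2 + 14*s + 24)) ds = 13/12.
On [-2, 4], v = -s^3 - s^2 + 13*s + 29 is on top; that piece has area ∫[-2,4] (-s^3 - s^2 + 14*s + 24) ds = 144.
Total enclosed area = 13/12 + 144 = 1741/12.

1741/12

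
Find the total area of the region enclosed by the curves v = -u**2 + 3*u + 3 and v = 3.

Set the curves equal: -u**2 + 3*u + 3 = 3, so -u**2 + 3*u = 0, which factors as -u*(u - 3) = 0. The curves meet at u = 0, 3.
On [0, 3], v = -u**2 + 3*u + 3 is on top; that piece has area ∫[0,3] (-u**2 + 3*u) du = 9/2.

9/2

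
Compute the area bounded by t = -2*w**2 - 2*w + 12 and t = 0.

Both boundary curves give t as a function of w, so integrate with respect to w. Setting them equal: -2*w**2 - 2*w + 12 = 0, i.e. -2*(w - 2)*(w + 3) = 0, so they meet at w = -3, 2.
For w in [-3, 2], t = -2*w**2 - 2*w + 12 is on the right; area = ∫[-3,2] (-2*w**2 - 2*w + 12) dw = 125/3.

125/3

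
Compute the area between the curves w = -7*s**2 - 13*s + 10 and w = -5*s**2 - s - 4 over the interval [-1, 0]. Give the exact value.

58/3

On [-1, 0], (-7*s**2 - 13*s + 10) - (-5*s**2 - s - 4) = -2*s**2 - 12*s + 14 is ≥ 0 throughout, so the area is a single integral of |-2*s**2 - 12*s + 14|.
∫[-1,0] (-2*s**2 - 12*s + 14) ds = 58/3.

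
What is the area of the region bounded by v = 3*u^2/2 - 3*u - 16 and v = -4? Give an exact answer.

Set the curves equal: 3*u^2/2 - 3*u - 16 = -4, so 3*u^2/2 - 3*u - 12 = 0, which factors as 3*(u - 4)*(u + 2)/2 = 0. The curves meet at u = -2, 4.
On [-2, 4], v = -4 is on top; that piece has area ∫[-2,4] (-(3*u^2/2 - 3*u - 12)) du = 54.

54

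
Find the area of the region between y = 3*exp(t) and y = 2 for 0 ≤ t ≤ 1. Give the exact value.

-5 + 3*exp(1)

On [0, 1], (3*exp(t)) - (2) = 3*exp(t) - 2 is ≥ 0 throughout, so the area is a single integral of |3*exp(t) - 2|.
∫[0,1] (3*exp(t) - 2) dt = -5 + 3*exp(1).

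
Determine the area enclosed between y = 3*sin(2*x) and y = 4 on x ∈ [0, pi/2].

-3 + 2*pi

On [0, pi/2], (3*sin(2*x)) - (4) = 3*sin(2*x) - 4 is ≤ 0 throughout, so the area is a single integral of |3*sin(2*x) - 4|.
∫[0,pi/2] (3*sin(2*x) - 4) dx = 3 - 2*pi; the area of that piece is -3 + 2*pi.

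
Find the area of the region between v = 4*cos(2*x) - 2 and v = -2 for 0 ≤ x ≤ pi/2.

4

The difference (4*cos(2*x) - 2) - (-2) = 4*cos(2*x) changes sign at x = pi/4 inside [0, pi/2], so split the integral there.
∫[0,pi/4] (4*cos(2*x)) dx = 2.
∫[pi/4,pi/2] (4*cos(2*x)) dx = -2; the area of that piece is 2.
Total area = 2 + 2 = 4.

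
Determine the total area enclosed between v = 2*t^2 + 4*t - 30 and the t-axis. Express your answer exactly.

The curve meets the t-axis where 2*t^2 + 4*t - 30 = 0, i.e. 2*(t - 3)*(t + 5) = 0, at t = -5, 3.
On [-5, 3] the curve lies below the axis; ∫[-5,3] (2*t^2 + 4*t - 30) dt = -512/3, giving area 512/3.

512/3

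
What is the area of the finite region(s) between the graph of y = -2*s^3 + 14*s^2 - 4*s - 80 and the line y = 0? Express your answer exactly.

1741/6

The curve meets the s-axis where -2*s^3 + 14*s^2 - 4*s - 80 = 0, i.e. -2*(s - 5)*(s - 4)*(s + 2) = 0, at s = -2, 4, 5.
On [-2, 4] the curve lies below the axis; ∫[-2,4] (-2*s^3 + 14*s^2 - 4*s - 80) ds = -288, giving area 288.
On [4, 5] the curve lies above the axis; ∫[4,5] (-2*s^3 + 14*s^2 - 4*s - 80) ds = 13/6, giving area 13/6.
Total area = 288 + 13/6 = 1741/6.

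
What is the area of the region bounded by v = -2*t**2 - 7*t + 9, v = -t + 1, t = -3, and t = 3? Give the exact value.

188/3

The difference (-2*t**2 - 7*t + 9) - (-t + 1) = -2*t**2 - 6*t + 8 changes sign at t = 1 inside [-3, 3], so split the integral there.
∫[-3,1] (-2*t**2 - 6*t + 8) dt = 112/3.
∫[1,3] (-2*t**2 - 6*t + 8) dt = -76/3; the area of that piece is 76/3.
Total area = 112/3 + 76/3 = 188/3.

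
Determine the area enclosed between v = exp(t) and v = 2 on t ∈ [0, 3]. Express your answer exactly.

The difference (exp(t)) - (2) = exp(t) - 2 changes sign at t = log(2) inside [0, 3], so split the integral there.
∫[0,log(2)] (exp(t) - 2) dt = 1 - log(4); the area of that piece is -1 + log(4).
∫[log(2),3] (exp(t) - 2) dt = -8 + 2*log(2) + exp(3).
Total area = (-1 + log(4)) + (-8 + 2*log(2) + exp(3)) = -9 + 4*log(2) + exp(3).

-9 + 4*log(2) + exp(3)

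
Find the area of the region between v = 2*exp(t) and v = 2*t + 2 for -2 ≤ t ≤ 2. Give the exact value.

-8 - 2*exp(-2) + 2*exp(2)

On [-2, 2], (2*exp(t)) - (2*t + 2) = -2*t + 2*exp(t) - 2 is ≥ 0 throughout, so the area is a single integral of |-2*t + 2*exp(t) - 2|.
∫[-2,2] (-2*t + 2*exp(t) - 2) dt = -8 - 2*exp(-2) + 2*exp(2).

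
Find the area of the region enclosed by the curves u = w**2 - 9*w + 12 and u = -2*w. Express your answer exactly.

1/6

Both boundary curves give u as a function of w, so integrate with respect to w. Setting them equal: w**2 - 7*w + 12 = 0, i.e. (w - 4)*(w - 3) = 0, so they meet at w = 3, 4.
For w in [3, 4], u = w**2 - 9*w + 12 is on the left; area = ∫[3,4] (-(w**2 - 7*w + 12)) dw = 1/6.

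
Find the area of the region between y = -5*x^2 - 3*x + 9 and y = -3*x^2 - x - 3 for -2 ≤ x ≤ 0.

On [-2, 0], (-5*x^2 - 3*x + 9) - (-3*x^2 - x - 3) = -2*x^2 - 2*x + 12 is ≥ 0 throughout, so the area is a single integral of |-2*x^2 - 2*x + 12|.
∫[-2,0] (-2*x^2 - 2*x + 12) dx = 68/3.

68/3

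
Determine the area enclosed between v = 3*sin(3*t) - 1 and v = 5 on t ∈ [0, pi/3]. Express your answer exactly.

-2 + 2*pi

On [0, pi/3], (3*sin(3*t) - 1) - (5) = 3*sin(3*t) - 6 is ≤ 0 throughout, so the area is a single integral of |3*sin(3*t) - 6|.
∫[0,pi/3] (3*sin(3*t) - 6) dt = 2 - 2*pi; the area of that piece is -2 + 2*pi.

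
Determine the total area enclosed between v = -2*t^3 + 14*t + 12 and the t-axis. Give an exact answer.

The curve meets the t-axis where -2*t^3 + 14*t + 12 = 0, i.e. -2*(t - 3)*(t + 1)*(t + 2) = 0, at t = -2, -1, 3.
On [-2, -1] the curve lies below the axis; ∫[-2,-1] (-2*t^3 + 14*t + 12) dt = -3/2, giving area 3/2.
On [-1, 3] the curve lies above the axis; ∫[-1,3] (-2*t^3 + 14*t + 12) dt = 64, giving area 64.
Total area = 3/2 + 64 = 131/2.

131/2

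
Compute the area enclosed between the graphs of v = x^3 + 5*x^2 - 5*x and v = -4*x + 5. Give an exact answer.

148/3

Set the curves equal: x^3 + 5*x^2 - 5*x = -4*x + 5, so x^3 + 5*x^2 - x - 5 = 0, which factors as (x - 1)*(x + 1)*(x + 5) = 0. The curves meet at x = -5, -1, 1.
On [-5, -1], v = x^3 + 5*x^2 - 5*x is on top; that piece has area ∫[-5,-1] (x^3 + 5*x^2 - x - 5) dx = 128/3.
On [-1, 1], v = -4*x + 5 is on top; that piece has area ∫[-1,1] (-(x^3 + 5*x^2 - x - 5)) dx = 20/3.
Total enclosed area = 128/3 + 20/3 = 148/3.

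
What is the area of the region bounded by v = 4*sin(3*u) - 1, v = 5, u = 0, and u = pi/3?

On [0, pi/3], (4*sin(3*u) - 1) - (5) = 4*sin(3*u) - 6 is ≤ 0 throughout, so the area is a single integral of |4*sin(3*u) - 6|.
∫[0,pi/3] (4*sin(3*u) - 6) du = 8/3 - 2*pi; the area of that piece is -8/3 + 2*pi.

-8/3 + 2*pi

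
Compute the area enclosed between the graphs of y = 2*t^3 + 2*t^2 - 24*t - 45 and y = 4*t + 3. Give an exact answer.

1741/6

Set the curves equal: 2*t^3 + 2*t^2 - 24*t - 45 = 4*t + 3, so 2*t^3 + 2*t^2 - 28*t - 48 = 0, which factors as 2*(t - 4)*(t + 2)*(t + 3) = 0. The curves meet at t = -3, -2, 4.
On [-3, -2], y = 2*t^3 + 2*t^2 - 24*t - 45 is on top; that piece has area ∫[-3,-2] (2*t^3 + 2*t^2 - 28*t - 48) dt = 13/6.
On [-2, 4], y = 4*t + 3 is on top; that piece has area ∫[-2,4] (-(2*t^3 + 2*t^2 - 28*t - 48)) dt = 288.
Total enclosed area = 13/6 + 288 = 1741/6.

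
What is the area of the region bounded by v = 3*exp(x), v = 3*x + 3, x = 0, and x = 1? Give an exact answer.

-15/2 + 3*exp(1)

On [0, 1], (3*exp(x)) - (3*x + 3) = -3*x + 3*exp(x) - 3 is ≥ 0 throughout, so the area is a single integral of |-3*x + 3*exp(x) - 3|.
∫[0,1] (-3*x + 3*exp(x) - 3) dx = -15/2 + 3*exp(1).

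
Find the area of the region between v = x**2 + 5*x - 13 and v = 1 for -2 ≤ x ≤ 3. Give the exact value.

The difference (x**2 + 5*x - 13) - (1) = x**2 + 5*x - 14 changes sign at x = 2 inside [-2, 3], so split the integral there.
∫[-2,2] (x**2 + 5*x - 14) dx = -152/3; the area of that piece is 152/3.
∫[2,3] (x**2 + 5*x - 14) dx = 29/6.
Total area = 152/3 + 29/6 = 111/2.

111/2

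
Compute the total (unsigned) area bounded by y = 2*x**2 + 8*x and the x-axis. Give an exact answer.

The curve meets the x-axis where 2*x**2 + 8*x = 0, i.e. 2*x*(x + 4) = 0, at x = -4, 0.
On [-4, 0] the curve lies below the axis; ∫[-4,0] (2*x**2 + 8*x) dx = -64/3, giving area 64/3.

64/3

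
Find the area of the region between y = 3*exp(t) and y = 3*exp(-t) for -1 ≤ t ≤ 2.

The difference (3*exp(t)) - (3*exp(-t)) = 3*exp(t) - 3*exp(-t) changes sign at t = 0 inside [-1, 2], so split the integral there.
∫[-1,0] (3*exp(t) - 3*exp(-t)) dt = -3*exp(1) - 3*exp(-1) + 6; the area of that piece is -6 + 3*exp(-1) + 3*exp(1).
∫[0,2] (3*exp(t) - 3*exp(-t)) dt = -6 + 3*exp(-2) + 3*exp(2).
Total area = (-6 + 3*exp(-1) + 3*exp(1)) + (-6 + 3*exp(-2) + 3*exp(2)) = -12 + 3*exp(-2) + 3*exp(-1) + 3*exp(1) + 3*exp(2).

-12 + 3*exp(-2) + 3*exp(-1) + 3*exp(1) + 3*exp(2)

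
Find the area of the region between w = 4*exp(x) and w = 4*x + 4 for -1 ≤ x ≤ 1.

-8 - 4*exp(-1) + 4*exp(1)

On [-1, 1], (4*exp(x)) - (4*x + 4) = -4*x + 4*exp(x) - 4 is ≥ 0 throughout, so the area is a single integral of |-4*x + 4*exp(x) - 4|.
∫[-1,1] (-4*x + 4*exp(x) - 4) dx = -8 - 4*exp(-1) + 4*exp(1).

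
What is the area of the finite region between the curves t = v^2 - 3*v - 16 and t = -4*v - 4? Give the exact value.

Both boundary curves give t as a function of v, so integrate with respect to v. Setting them equal: v^2 + v - 12 = 0, i.e. (v - 3)*(v + 4) = 0, so they meet at v = -4, 3.
For v in [-4, 3], t = v^2 - 3*v - 16 is on the left; area = ∫[-4,3] (-(v^2 + v - 12)) dv = 343/6.

343/6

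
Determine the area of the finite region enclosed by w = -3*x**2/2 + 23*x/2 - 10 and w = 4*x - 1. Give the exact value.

Set the curves equal: -3*x**2/2 + 23*x/2 - 10 = 4*x - 1, so -3*x**2/2 + 15*x/2 - 9 = 0, which factors as -3*(x - 3)*(x - 2)/2 = 0. The curves meet at x = 2, 3.
On [2, 3], w = -3*x**2/2 + 23*x/2 - 10 is on top; that piece has area ∫[2,3] (-3*x**2/2 + 15*x/2 - 9) dx = 1/4.

1/4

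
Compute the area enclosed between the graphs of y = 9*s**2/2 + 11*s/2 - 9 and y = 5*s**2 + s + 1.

Set the curves equal: 9*s**2/2 + 11*s/2 - 9 = 5*s**2 + s + 1, so -s**2/2 + 9*s/2 - 10 = 0, which factors as -(s - 5)*(s - 4)/2 = 0. The curves meet at s = 4, 5.
On [4, 5], y = 9*s**2/2 + 11*s/2 - 9 is on top; that piece has area ∫[4,5] (-s**2/2 + 9*s/2 - 10) ds = 1/12.

1/12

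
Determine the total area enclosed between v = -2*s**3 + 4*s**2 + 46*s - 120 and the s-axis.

5137/6

The curve meets the s-axis where -2*s**3 + 4*s**2 + 46*s - 120 = 0, i.e. -2*(s - 4)*(s - 3)*(s + 5) = 0, at s = -5, 3, 4.
On [-5, 3] the curve lies below the axis; ∫[-5,3] (-2*s**3 + 4*s**2 + 46*s - 120) ds = -2560/3, giving area 2560/3.
On [3, 4] the curve lies above the axis; ∫[3,4] (-2*s**3 + 4*s**2 + 46*s - 120) ds = 17/6, giving area 17/6.
Total area = 2560/3 + 17/6 = 5137/6.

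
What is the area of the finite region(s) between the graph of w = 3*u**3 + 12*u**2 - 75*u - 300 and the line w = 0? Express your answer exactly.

The curve meets the u-axis where 3*u**3 + 12*u**2 - 75*u - 300 = 0, i.e. 3*(u - 5)*(u + 4)*(u + 5) = 0, at u = -5, -4, 5.
On [-5, -4] the curve lies above the axis; ∫[-5,-4] (3*u**3 + 12*u**2 - 75*u - 300) du = 19/4, giving area 19/4.
On [-4, 5] the curve lies below the axis; ∫[-4,5] (3*u**3 + 12*u**2 - 75*u - 300) du = -8019/4, giving area 8019/4.
Total area = 19/4 + 8019/4 = 4019/2.

4019/2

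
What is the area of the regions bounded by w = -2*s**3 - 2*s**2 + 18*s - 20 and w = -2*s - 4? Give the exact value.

443/3

Set the curves equal: -2*s**3 - 2*s**2 + 18*s - 20 = -2*s - 4, so -2*s**3 - 2*s**2 + 20*s - 16 = 0, which factors as -2*(s - 2)*(s - 1)*(s + 4) = 0. The curves meet at s = -4, 1, 2.
On [-4, 1], w = -2*s - 4 is on top; that piece has area ∫[-4,1] (-(-2*s**3 - 2*s**2 + 20*s - 16)) ds = 875/6.
On [1, 2], w = -2*s**3 - 2*s**2 + 18*s - 20 is on top; that piece has area ∫[1,2] (-2*s**3 - 2*s**2 + 20*s - 16) ds = 11/6.
Total enclosed area = 875/6 + 11/6 = 443/3.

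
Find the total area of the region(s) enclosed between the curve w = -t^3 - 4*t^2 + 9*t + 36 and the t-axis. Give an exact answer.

The curve meets the t-axis where -t^3 - 4*t^2 + 9*t + 36 = 0, i.e. -(t - 3)*(t + 3)*(t + 4) = 0, at t = -4, -3, 3.
On [-4, -3] the curve lies below the axis; ∫[-4,-3] (-t^3 - 4*t^2 + 9*t + 36) dt = -13/12, giving area 13/12.
On [-3, 3] the curve lies above the axis; ∫[-3,3] (-t^3 - 4*t^2 + 9*t + 36) dt = 144, giving area 144.
Total area = 13/12 + 144 = 1741/12.

1741/12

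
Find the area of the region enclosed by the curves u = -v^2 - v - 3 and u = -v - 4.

4/3

Both boundary curves give u as a function of v, so integrate with respect to v. Setting them equal: -v^2 + 1 = 0, i.e. -(v - 1)*(v + 1) = 0, so they meet at v = -1, 1.
For v in [-1, 1], u = -v^2 - v - 3 is on the right; area = ∫[-1,1] (-v^2 + 1) dv = 4/3.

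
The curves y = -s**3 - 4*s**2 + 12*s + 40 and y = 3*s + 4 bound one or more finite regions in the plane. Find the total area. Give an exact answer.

1741/12

Set the curves equal: -s**3 - 4*s**2 + 12*s + 40 = 3*s + 4, so -s**3 - 4*s**2 + 9*s + 36 = 0, which factors as -(s - 3)*(s + 3)*(s + 4) = 0. The curves meet at s = -4, -3, 3.
On [-4, -3], y = 3*s + 4 is on top; that piece has area ∫[-4,-3] (-(-s**3 - 4*s**2 + 9*s + 36)) ds = 13/12.
On [-3, 3], y = -s**3 - 4*s**2 + 12*s + 40 is on top; that piece has area ∫[-3,3] (-s**3 - 4*s**2 + 9*s + 36) ds = 144.
Total enclosed area = 13/12 + 144 = 1741/12.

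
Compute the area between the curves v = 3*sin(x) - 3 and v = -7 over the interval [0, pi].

On [0, pi], (3*sin(x) - 3) - (-7) = 3*sin(x) + 4 is ≥ 0 throughout, so the area is a single integral of |3*sin(x) + 4|.
∫[0,pi] (3*sin(x) + 4) dx = 6 + 4*pi.

6 + 4*pi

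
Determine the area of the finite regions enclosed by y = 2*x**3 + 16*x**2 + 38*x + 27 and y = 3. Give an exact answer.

37/6

Set the curves equal: 2*x**3 + 16*x**2 + 38*x + 27 = 3, so 2*x**3 + 16*x**2 + 38*x + 24 = 0, which factors as 2*(x + 1)*(x + 3)*(x + 4) = 0. The curves meet at x = -4, -3, -1.
On [-4, -3], y = 2*x**3 + 16*x**2 + 38*x + 27 is on top; that piece has area ∫[-4,-3] (2*x**3 + 16*x**2 + 38*x + 24) dx = 5/6.
On [-3, -1], y = 3 is on top; that piece has area ∫[-3,-1] (-(2*x**3 + 16*x**2 + 38*x + 24)) dx = 16/3.
Total enclosed area = 5/6 + 16/3 = 37/6.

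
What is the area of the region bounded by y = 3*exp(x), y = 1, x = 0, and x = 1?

On [0, 1], (3*exp(x)) - (1) = 3*exp(x) - 1 is ≥ 0 throughout, so the area is a single integral of |3*exp(x) - 1|.
∫[0,1] (3*exp(x) - 1) dx = -4 + 3*exp(1).

-4 + 3*exp(1)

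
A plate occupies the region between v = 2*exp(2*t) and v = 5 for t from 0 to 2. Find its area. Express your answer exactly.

The difference (2*exp(2*t)) - (5) = 2*exp(2*t) - 5 changes sign at t = -log(2)/2 + log(5)/2 inside [0, 2], so split the integral there.
∫[0,-log(2)/2 + log(5)/2] (2*exp(2*t) - 5) dt = log(4*sqrt(10)/125) + 3/2; the area of that piece is -3/2 + log(25*sqrt(10)/8).
∫[-log(2)/2 + log(5)/2,2] (2*exp(2*t) - 5) dt = -25/2 - 5*log(2)/2 + 5*log(5)/2 + exp(4).
Total area = (-3/2 + log(25*sqrt(10)/8)) + (-25/2 - 5*log(2)/2 + 5*log(5)/2 + exp(4)) = -14 - 11*log(2)/2 + log(10)/2 + 9*log(5)/2 + exp(4).

-14 - 11*log(2)/2 + log(10)/2 + 9*log(5)/2 + exp(4)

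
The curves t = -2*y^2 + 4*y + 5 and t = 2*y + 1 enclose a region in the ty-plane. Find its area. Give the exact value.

9

Both boundary curves give t as a function of y, so integrate with respect to y. Setting them equal: -2*y^2 + 2*y + 4 = 0, i.e. -2*(y - 2)*(y + 1) = 0, so they meet at y = -1, 2.
For y in [-1, 2], t = -2*y^2 + 4*y + 5 is on the right; area = ∫[-1,2] (-2*y^2 + 2*y + 4) dy = 9.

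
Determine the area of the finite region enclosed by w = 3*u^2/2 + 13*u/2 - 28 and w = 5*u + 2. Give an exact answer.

729/4

Set the curves equal: 3*u^2/2 + 13*u/2 - 28 = 5*u + 2, so 3*u^2/2 + 3*u/2 - 30 = 0, which factors as 3*(u - 4)*(u + 5)/2 = 0. The curves meet at u = -5, 4.
On [-5, 4], w = 5*u + 2 is on top; that piece has area ∫[-5,4] (-(3*u^2/2 + 3*u/2 - 30)) du = 729/4.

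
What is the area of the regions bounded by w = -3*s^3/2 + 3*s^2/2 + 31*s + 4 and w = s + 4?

2521/8

Set the curves equal: -3*s^3/2 + 3*s^2/2 + 31*s + 4 = s + 4, so -3*s^3/2 + 3*s^2/2 + 30*s = 0, which factors as -3*s*(s - 5)*(s + 4)/2 = 0. The curves meet at s = -4, 0, 5.
On [-4, 0], w = s + 4 is on top; that piece has area ∫[-4,0] (-(-3*s^3/2 + 3*s^2/2 + 30*s)) ds = 112.
On [0, 5], w = -3*s^3/2 + 3*s^2/2 + 31*s + 4 is on top; that piece has area ∫[0,5] (-3*s^3/2 + 3*s^2/2 + 30*s) ds = 1625/8.
Total enclosed area = 112 + 1625/8 = 2521/8.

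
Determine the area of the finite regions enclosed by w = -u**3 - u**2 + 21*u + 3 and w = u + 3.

Set the curves equal: -u**3 - u**2 + 21*u + 3 = u + 3, so -u**3 - u**2 + 20*u = 0, which factors as -u*(u - 4)*(u + 5) = 0. The curves meet at u = -5, 0, 4.
On [-5, 0], w = u + 3 is on top; that piece has area ∫[-5,0] (-(-u**3 - u**2 + 20*u)) du = 1625/12.
On [0, 4], w = -u**3 - u**2 + 21*u + 3 is on top; that piece has area ∫[0,4] (-u**3 - u**2 + 20*u) du = 224/3.
Total enclosed area = 1625/12 + 224/3 = 2521/12.

2521/12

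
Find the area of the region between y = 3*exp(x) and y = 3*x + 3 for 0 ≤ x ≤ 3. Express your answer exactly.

On [0, 3], (3*exp(x)) - (3*x + 3) = -3*x + 3*exp(x) - 3 is ≥ 0 throughout, so the area is a single integral of |-3*x + 3*exp(x) - 3|.
∫[0,3] (-3*x + 3*exp(x) - 3) dx = -51/2 + 3*exp(3).

-51/2 + 3*exp(3)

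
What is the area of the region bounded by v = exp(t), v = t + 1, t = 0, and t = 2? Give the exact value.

On [0, 2], (exp(t)) - (t + 1) = -t + exp(t) - 1 is ≥ 0 throughout, so the area is a single integral of |-t + exp(t) - 1|.
∫[0,2] (-t + exp(t) - 1) dt = -5 + exp(2).

-5 + exp(2)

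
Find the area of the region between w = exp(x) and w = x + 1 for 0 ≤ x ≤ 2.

-5 + exp(2)

On [0, 2], (exp(x)) - (x + 1) = -x + exp(x) - 1 is ≥ 0 throughout, so the area is a single integral of |-x + exp(x) - 1|.
∫[0,2] (-x + exp(x) - 1) dx = -5 + exp(2).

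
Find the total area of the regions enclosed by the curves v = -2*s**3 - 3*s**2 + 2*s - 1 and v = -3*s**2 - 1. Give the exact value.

Set the curves equal: -2*s**3 - 3*s**2 + 2*s - 1 = -3*s**2 - 1, so -2*s**3 + 2*s = 0, which factors as -2*s*(s - 1)*(s + 1) = 0. The curves meet at s = -1, 0, 1.
On [-1, 0], v = -3*s**2 - 1 is on top; that piece has area ∫[-1,0] (-(-2*s**3 + 2*s)) ds = 1/2.
On [0, 1], v = -2*s**3 - 3*s**2 + 2*s - 1 is on top; that piece has area ∫[0,1] (-2*s**3 + 2*s) ds = 1/2.
Total enclosed area = 1/2 + 1/2 = 1.

1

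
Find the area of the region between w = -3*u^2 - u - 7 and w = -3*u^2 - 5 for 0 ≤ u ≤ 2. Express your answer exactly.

6

On [0, 2], (-3*u^2 - u - 7) - (-3*u^2 - 5) = -u - 2 is ≤ 0 throughout, so the area is a single integral of |-u - 2|.
∫[0,2] (-u - 2) du = -6; the area of that piece is 6.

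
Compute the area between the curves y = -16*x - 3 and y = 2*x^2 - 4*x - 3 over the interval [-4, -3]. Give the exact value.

52/3

On [-4, -3], (-16*x - 3) - (2*x^2 - 4*x - 3) = -2*x^2 - 12*x is ≥ 0 throughout, so the area is a single integral of |-2*x^2 - 12*x|.
∫[-4,-3] (-2*x^2 - 12*x) dx = 52/3.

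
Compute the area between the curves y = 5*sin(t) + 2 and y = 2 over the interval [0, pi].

On [0, pi], (5*sin(t) + 2) - (2) = 5*sin(t) is ≥ 0 throughout, so the area is a single integral of |5*sin(t)|.
∫[0,pi] (5*sin(t)) dt = 10.

10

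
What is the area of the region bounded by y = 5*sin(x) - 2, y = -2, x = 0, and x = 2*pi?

The difference (5*sin(x) - 2) - (-2) = 5*sin(x) changes sign at x = pi inside [0, 2*pi], so split the integral there.
∫[0,pi] (5*sin(x)) dx = 10.
∫[pi,2*pi] (5*sin(x)) dx = -10; the area of that piece is 10.
Total area = 10 + 10 = 20.

20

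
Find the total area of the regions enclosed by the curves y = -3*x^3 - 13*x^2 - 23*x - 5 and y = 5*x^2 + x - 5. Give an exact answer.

Set the curves equal: -3*x^3 - 13*x^2 - 23*x - 5 = 5*x^2 + x - 5, so -3*x^3 - 18*x^2 - 24*x = 0, which factors as -3*x*(x + 2)*(x + 4) = 0. The curves meet at x = -4, -2, 0.
On [-4, -2], y = 5*x^2 + x - 5 is on top; that piece has area ∫[-4,-2] (-(-3*x^3 - 18*x^2 - 24*x)) dx = 12.
On [-2, 0], y = -3*x^3 - 13*x^2 - 23*x - 5 is on top; that piece has area ∫[-2,0] (-3*x^3 - 18*x^2 - 24*x) dx = 12.
Total enclosed area = 12 + 12 = 24.

24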